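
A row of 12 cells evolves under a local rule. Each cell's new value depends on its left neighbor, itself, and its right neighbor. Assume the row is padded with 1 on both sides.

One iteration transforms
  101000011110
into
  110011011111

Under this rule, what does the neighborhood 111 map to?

At position 8 the neighborhood is 111; the next row has 1 there.

1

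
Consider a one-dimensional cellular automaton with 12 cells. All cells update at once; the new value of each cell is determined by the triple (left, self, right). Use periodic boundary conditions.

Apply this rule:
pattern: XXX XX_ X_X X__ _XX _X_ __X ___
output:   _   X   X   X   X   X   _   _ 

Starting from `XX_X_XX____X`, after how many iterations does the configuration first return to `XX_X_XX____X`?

9

_XXXXXXX___X
XX_____XX__X
_XX____XXX_X
XXXX___X_XXX
___XX__XXX__
___XXX_X_XX_
___X_XXXXXXX
X__XXX_____X
XX_X_XX____X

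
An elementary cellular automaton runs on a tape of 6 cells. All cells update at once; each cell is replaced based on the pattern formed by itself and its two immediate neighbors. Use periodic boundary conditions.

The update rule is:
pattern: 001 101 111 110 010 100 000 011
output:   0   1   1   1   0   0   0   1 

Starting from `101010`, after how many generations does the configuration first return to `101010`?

2

010101
101010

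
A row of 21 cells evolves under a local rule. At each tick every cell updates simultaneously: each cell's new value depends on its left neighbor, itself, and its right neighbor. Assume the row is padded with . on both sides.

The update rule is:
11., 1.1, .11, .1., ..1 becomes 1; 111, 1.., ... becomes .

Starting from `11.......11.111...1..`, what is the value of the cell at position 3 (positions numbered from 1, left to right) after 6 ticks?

.

tick 1: 11......11111.1..11..
tick 2: 11.....11...111.111..
tick 3: 11....111..11.111.1..
tick 4: 11...11.1.11111.111..
tick 5: 11..1111111...111.1..
tick 6: 11.11.....1..11.111..
position 3 holds .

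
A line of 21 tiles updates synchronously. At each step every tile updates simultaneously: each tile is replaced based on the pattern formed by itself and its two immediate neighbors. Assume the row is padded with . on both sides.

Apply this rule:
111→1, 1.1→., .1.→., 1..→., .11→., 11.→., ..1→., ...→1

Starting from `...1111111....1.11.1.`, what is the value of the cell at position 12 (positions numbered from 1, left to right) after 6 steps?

1

11..11111..11........
.....111......1111111
1111..1..1111..11111.
.11.......11....111..
....11111....11..1..1
111..111..11.........
position 12 holds 1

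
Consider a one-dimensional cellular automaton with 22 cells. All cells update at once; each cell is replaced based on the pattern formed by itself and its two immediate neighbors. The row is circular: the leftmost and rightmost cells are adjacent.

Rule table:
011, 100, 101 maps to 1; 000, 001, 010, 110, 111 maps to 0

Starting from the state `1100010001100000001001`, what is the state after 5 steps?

0101001000100101000000

step 1: 0010001001010000000101
step 2: 1001000100101000000010
step 3: 0100100010010100000001
step 4: 1010010001001010000000
step 5: 0101001000100101000000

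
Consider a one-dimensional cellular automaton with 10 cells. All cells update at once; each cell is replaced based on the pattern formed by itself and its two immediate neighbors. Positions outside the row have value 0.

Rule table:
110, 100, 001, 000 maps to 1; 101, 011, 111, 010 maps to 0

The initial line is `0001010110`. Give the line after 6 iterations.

0111110110

1110000011
0011111101
1100000100
0111111011
1000001001
0111110110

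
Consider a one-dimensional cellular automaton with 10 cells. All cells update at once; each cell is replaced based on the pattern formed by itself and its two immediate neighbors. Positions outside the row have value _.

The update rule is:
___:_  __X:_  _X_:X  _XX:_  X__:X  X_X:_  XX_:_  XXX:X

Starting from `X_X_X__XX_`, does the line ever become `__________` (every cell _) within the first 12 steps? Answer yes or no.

no

X_X_XX___X
X_X___X__X
X_XX__XX_X
X___X____X
XX__XX___X
__X___X__X
__XX__XX_X
____X____X
____XX___X
______X__X
______XX_X
_________X
step 12 is _________X, still not uniform _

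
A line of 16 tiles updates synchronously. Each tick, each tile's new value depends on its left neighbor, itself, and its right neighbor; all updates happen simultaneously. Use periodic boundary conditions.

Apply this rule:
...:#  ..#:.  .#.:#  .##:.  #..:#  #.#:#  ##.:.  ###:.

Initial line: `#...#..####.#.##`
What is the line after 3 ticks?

.##.##.....###..
...#..####....##
##.##.....###...

##.##.....###...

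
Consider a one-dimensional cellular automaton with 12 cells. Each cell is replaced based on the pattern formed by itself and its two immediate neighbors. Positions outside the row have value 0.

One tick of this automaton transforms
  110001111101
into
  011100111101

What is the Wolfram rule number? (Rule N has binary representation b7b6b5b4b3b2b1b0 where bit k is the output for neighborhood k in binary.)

213

position 6: 111 → 1  (bit 7 = 1)
position 1: 110 → 1  (bit 6 = 1)
position 10: 101 → 0  (bit 5 = 0)
position 2: 100 → 1  (bit 4 = 1)
position 0: 011 → 0  (bit 3 = 0)
position 11: 010 → 1  (bit 2 = 1)
position 4: 001 → 0  (bit 1 = 0)
position 3: 000 → 1  (bit 0 = 1)
bits b7..b0 = 11010101 = 213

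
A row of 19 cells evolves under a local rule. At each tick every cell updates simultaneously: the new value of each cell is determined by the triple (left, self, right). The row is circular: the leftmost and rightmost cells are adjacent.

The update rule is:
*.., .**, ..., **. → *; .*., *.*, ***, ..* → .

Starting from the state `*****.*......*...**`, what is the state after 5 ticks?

tick 1: ....*..*****..**.*.
tick 2: ***..*.*...**.**..*
tick 3: ..**....**.**.***.*
tick 4: *.*****.**.**.*.*..
tick 5: ..*...*.**.**....*.

..*...*.**.**....*.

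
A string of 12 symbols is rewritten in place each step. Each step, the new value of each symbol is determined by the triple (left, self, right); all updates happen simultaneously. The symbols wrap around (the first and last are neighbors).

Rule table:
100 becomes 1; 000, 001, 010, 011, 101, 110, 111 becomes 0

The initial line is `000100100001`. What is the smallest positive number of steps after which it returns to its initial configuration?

100010010000
010001001000
001000100100
000100010010
000010001001
100001000100
010000100010
001000010001
100100001000
010010000100
001001000010
000100100001

12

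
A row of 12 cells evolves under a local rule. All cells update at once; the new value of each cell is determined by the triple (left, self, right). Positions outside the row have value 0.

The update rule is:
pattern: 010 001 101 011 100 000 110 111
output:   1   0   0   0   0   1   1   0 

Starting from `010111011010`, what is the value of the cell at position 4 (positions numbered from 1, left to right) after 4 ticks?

010001001010
010101001010
010101001010  (fixed point — unchanged through tick 4)
position 4 holds 1

1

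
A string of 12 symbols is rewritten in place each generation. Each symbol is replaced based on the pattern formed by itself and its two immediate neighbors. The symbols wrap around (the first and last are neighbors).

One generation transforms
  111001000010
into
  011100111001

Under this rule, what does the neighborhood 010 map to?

0

At position 5 the neighborhood is 010; the next row has 0 there.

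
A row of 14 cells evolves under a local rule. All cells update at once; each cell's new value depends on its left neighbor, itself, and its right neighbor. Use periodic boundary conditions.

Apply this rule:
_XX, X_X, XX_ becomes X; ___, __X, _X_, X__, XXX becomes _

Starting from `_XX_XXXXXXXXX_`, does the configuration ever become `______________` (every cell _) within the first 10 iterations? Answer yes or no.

_XXXX_______X_
_X__X_________
______________
all cells are _ at iteration 3

yes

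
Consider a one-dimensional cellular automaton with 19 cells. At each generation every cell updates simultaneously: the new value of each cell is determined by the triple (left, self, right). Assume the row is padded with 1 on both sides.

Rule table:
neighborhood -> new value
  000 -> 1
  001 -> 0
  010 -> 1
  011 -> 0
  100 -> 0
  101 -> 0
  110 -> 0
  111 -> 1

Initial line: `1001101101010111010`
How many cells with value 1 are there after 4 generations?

0000000001010010010
0111111101010010010
0011111001010010010
0001110001010010010
count of 1: 7

7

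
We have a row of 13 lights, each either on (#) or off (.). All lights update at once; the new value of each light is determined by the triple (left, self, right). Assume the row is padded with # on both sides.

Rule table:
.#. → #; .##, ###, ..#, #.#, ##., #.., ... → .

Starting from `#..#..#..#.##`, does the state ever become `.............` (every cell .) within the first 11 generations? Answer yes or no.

no

generation 1: ...#..#..#...
generation 2: ...#..#..#...  (fixed point — unchanged through generation 11)
generation 11 is ...#..#..#..., still not uniform .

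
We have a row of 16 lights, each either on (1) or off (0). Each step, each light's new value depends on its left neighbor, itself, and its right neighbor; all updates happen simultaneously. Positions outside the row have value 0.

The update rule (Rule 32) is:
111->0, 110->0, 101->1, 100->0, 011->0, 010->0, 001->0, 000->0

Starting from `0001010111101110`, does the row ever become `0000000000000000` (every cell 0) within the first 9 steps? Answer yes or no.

yes

0000101000010000
0000010000000000
0000000000000000
all cells are 0 at step 3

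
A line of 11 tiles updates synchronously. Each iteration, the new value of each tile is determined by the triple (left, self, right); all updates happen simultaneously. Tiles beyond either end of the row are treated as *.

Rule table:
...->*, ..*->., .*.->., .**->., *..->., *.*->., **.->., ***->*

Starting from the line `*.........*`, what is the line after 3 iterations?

.*..***..*.

..*******..
...*****...
.*..***..*.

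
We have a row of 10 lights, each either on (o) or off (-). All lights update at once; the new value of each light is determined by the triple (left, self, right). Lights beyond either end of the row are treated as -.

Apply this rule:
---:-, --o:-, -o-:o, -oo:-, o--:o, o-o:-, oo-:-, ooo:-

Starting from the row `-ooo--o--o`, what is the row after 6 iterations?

----o-oo-o
----o----o
----oo---o
------o--o
------oo-o
---------o

---------o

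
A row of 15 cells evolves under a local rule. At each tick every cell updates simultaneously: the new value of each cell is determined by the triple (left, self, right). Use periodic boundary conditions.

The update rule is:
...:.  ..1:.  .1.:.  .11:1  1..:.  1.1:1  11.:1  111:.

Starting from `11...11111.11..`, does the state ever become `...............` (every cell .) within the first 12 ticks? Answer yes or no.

no

tick 1: 11...1...1111..
tick 2: 11.......1..1..
tick 3: 11.............
tick 4: 11.............  (fixed point — unchanged through tick 12)
tick 12 is 11............., still not uniform .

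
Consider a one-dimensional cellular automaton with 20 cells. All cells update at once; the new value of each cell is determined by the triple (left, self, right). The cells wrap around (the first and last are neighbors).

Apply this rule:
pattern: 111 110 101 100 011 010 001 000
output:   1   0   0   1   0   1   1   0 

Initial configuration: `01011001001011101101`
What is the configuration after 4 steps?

step 1: 01000111111001000001
step 2: 01101011110111100011
step 3: 00001001100011010100
step 4: 00011110010100010110

00011110010100010110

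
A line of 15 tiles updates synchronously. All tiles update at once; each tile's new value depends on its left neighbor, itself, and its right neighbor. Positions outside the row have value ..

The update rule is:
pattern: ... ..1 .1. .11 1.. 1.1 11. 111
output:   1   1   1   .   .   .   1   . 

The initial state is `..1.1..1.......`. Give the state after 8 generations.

generation 1: 111.1.11.111111
generation 2: ..1.1..1......1
generation 3: 111.1.11.111111  (repeats generation 1; period 2)
generation 8: ..1.1..1......1

..1.1..1......1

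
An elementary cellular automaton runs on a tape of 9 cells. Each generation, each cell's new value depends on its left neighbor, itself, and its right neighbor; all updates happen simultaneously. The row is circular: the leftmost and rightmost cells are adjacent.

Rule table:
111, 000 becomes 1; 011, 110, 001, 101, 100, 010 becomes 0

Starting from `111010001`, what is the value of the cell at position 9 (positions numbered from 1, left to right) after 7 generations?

110000100
000110000
110000111
100110011
000000001
011111100
001111001
position 9 holds 1

1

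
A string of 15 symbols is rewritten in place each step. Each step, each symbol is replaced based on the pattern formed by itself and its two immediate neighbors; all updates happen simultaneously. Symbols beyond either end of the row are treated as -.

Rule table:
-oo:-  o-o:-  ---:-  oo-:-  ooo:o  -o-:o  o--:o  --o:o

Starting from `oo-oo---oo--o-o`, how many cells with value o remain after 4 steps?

step 1: -----o-o--ooo-o
step 2: ----oo-ooo-o--o
step 3: ---o----o--oooo
step 4: --ooo--oooo-oo-
count of o: 9

9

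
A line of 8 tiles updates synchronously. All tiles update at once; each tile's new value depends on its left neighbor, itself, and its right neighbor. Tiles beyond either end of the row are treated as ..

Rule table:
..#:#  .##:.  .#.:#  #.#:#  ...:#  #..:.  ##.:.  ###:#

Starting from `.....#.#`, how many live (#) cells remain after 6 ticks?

5

tick 1: ########
tick 2: .######.
tick 3: #.####..
tick 4: ##.##..#
tick 5: ..#...##
tick 6: ###.##..
count of #: 5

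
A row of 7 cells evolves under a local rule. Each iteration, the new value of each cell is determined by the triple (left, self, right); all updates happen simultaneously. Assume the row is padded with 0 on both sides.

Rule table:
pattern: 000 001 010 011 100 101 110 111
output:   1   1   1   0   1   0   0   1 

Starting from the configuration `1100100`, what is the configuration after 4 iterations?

1111101

iteration 1: 0011111
iteration 2: 1101110
iteration 3: 0000101
iteration 4: 1111101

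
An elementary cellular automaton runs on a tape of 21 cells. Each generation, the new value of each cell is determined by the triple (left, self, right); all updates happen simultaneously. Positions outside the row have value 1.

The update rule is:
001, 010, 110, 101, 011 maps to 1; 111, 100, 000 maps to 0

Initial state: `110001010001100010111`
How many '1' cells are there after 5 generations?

generation 1: 010011110011100111100
generation 2: 110110010110101100101
generation 3: 011110111111111101111
generation 4: 110011100000000111000
generation 5: 010110100000001101001
count of 1: 8

8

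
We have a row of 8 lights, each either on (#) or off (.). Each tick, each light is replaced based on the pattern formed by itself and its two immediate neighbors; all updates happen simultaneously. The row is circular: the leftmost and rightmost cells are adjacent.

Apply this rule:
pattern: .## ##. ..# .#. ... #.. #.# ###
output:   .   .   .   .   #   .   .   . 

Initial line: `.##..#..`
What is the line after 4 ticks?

.#####..

.......#
.#####..
.......#  (repeats tick 1; period 2)
tick 4: .#####..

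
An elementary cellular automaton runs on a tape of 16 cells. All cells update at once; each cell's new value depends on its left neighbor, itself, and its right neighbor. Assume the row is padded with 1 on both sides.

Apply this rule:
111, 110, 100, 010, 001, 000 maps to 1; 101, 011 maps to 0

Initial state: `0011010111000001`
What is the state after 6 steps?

1111011101110110

1101010011111110
1101011101111110
1101001100111110
1101110111011110
1100110011001110
1111011101110110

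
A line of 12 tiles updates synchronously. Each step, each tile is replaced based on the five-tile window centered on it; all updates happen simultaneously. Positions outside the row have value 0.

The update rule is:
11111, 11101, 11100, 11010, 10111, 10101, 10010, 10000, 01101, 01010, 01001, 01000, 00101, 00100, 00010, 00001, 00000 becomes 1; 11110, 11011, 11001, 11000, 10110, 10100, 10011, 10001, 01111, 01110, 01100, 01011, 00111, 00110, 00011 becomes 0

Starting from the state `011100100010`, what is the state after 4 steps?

110001111010

000101110111
111101010101
000111111110
110001111010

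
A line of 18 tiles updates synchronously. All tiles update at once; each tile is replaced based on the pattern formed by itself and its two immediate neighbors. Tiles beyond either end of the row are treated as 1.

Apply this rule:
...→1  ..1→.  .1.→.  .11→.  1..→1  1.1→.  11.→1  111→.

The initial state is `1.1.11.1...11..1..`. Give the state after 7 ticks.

1..11..11..11...1.

1....1..11..11..1.
1111..1..11..11...
...11..1..11..111.
11..11..1..11...1.
.11..11..1..111...
..11..11..1...111.
1..11..11..11...1.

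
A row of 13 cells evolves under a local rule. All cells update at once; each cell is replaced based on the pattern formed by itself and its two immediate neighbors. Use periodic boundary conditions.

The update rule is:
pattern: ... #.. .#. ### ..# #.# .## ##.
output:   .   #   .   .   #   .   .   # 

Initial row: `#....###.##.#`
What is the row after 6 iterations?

....#.##.##.#

##..#..#..#..
.###.##.##.##
...#..#..#..#
#.#.##.##.##.
.....#..#..#.
....#.##.##.#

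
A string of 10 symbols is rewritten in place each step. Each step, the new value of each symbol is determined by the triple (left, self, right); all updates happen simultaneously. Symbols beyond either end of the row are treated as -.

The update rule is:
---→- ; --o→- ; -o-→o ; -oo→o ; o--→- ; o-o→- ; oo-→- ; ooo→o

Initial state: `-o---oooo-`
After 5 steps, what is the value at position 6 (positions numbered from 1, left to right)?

o

-o---ooo--
-o---oo---
-o---o----
-o---o----  (fixed point — unchanged through step 5)
position 6 holds o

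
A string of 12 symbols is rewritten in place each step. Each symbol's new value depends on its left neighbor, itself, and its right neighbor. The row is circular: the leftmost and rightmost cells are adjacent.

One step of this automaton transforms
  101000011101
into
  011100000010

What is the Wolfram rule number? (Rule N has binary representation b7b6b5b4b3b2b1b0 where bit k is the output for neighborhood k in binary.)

position 8: 111 → 0  (bit 7 = 0)
position 0: 110 → 0  (bit 6 = 0)
position 1: 101 → 1  (bit 5 = 1)
position 3: 100 → 1  (bit 4 = 1)
position 7: 011 → 0  (bit 3 = 0)
position 2: 010 → 1  (bit 2 = 1)
position 6: 001 → 0  (bit 1 = 0)
position 4: 000 → 0  (bit 0 = 0)
bits b7..b0 = 00110100 = 52

52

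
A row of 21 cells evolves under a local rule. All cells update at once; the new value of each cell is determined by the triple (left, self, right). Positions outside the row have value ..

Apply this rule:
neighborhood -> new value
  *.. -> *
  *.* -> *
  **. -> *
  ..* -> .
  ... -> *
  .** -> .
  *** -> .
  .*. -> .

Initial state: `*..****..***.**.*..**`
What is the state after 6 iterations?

*..***..**..**..**.**

iteration 1: .*....**...**.**.*..*
iteration 2: ..***..***..**.**.*..
iteration 3: *...**...**..**.**.**
iteration 4: .**..***..**..**.**.*
iteration 5: ..**...**..**..**.**.
iteration 6: *..***..**..**..**.**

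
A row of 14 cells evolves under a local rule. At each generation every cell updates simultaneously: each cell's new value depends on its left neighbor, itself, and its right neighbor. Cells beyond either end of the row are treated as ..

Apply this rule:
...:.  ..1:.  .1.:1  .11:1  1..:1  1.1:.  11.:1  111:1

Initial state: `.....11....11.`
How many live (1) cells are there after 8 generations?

.....111...111
.....1111..111
.....11111.111
.....11111.111  (fixed point — unchanged through generation 8)
count of 1: 8

8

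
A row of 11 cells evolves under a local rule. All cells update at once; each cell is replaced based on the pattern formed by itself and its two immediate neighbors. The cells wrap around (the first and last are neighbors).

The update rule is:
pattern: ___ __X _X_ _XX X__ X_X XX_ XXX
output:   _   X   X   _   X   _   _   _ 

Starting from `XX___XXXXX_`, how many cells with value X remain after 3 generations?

__X_X______
_XX_XX_____
X_____X____
count of X: 2

2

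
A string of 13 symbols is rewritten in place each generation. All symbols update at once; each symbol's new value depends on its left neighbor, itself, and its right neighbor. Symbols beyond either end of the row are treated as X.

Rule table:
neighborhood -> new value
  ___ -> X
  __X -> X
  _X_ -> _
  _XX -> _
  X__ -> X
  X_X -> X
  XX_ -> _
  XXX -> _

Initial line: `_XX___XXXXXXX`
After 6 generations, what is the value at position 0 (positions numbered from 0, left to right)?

generation 1: X__XXX_______
generation 2: _XX___XXXXXXX  (repeats generation 0; period 2)
generation 6: _XX___XXXXXXX
position 0 holds _

_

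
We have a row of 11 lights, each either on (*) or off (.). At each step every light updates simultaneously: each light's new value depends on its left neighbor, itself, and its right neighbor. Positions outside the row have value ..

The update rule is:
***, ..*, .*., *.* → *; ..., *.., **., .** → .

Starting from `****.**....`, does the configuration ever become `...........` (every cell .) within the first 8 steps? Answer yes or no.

yes

.**.*......
*..**......
*.*........
***........
.*.........
**.........
...........
all cells are . at step 7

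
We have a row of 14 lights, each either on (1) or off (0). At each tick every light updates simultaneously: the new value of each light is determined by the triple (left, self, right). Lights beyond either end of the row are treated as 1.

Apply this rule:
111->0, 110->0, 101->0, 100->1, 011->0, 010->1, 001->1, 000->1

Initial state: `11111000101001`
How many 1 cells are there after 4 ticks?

00000111101110
11111000000000
00000111111111
11111000000000
count of 1: 5

5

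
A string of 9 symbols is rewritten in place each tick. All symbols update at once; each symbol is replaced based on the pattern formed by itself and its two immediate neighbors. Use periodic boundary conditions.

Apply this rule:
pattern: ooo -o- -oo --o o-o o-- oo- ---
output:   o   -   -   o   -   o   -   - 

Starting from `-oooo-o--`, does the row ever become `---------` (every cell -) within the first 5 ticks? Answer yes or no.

no

o-oo---o-
----o-o--
---o---o-
--o-o-o-o
oo-------
tick 5 is oo-------, still not uniform -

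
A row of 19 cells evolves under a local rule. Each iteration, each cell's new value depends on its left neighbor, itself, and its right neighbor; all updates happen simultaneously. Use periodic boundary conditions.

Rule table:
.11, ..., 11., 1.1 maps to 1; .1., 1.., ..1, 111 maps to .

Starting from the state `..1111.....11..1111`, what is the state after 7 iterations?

..1..1.111.11..1..1
......11.1111......
11111.1111..1.11111
....111..1...11....
111.1.1....1.11.111
..11.1..11..11111..
1.111...11..1...1.1

1.111...11..1...1.1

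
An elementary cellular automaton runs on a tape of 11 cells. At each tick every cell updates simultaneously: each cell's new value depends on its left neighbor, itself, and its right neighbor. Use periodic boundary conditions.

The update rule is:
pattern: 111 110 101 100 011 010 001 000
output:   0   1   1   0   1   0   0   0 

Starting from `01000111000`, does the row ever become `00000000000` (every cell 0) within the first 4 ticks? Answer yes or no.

yes

00000101000
00000010000
00000000000
all cells are 0 at tick 3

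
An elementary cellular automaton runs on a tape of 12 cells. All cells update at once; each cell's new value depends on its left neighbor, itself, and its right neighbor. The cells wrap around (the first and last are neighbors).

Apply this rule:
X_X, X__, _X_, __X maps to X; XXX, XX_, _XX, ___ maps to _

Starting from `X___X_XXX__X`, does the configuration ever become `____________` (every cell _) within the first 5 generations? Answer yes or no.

no

generation 1: _X_XXX___XX_
generation 2: XXX___X_X__X
generation 3: ___X_XXXXXX_
generation 4: __XXX______X
generation 5: XX___X____XX
generation 5 is XX___X____XX, still not uniform _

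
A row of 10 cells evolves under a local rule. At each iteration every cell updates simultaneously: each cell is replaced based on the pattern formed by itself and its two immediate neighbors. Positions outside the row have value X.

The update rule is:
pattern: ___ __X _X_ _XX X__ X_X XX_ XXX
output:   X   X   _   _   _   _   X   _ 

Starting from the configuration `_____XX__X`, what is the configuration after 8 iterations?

___XXX____

_XXXX_X_X_
____X_____
_XXX__XXXX
___X_X____
_XX____XXX
__X_XXX___
_X____X_XX
___XXX____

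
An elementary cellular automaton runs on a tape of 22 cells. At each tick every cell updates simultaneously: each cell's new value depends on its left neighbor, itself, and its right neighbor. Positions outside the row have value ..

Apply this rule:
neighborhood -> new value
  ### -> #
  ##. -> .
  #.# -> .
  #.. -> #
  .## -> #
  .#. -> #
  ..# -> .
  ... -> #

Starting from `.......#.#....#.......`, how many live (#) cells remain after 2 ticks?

16

######.#.####.########
#####..#.###..#######.
count of #: 16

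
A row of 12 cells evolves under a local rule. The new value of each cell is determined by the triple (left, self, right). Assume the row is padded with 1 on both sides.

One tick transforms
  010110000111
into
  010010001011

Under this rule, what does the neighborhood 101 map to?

At position 0 the neighborhood is 101; the next row has 0 there.

0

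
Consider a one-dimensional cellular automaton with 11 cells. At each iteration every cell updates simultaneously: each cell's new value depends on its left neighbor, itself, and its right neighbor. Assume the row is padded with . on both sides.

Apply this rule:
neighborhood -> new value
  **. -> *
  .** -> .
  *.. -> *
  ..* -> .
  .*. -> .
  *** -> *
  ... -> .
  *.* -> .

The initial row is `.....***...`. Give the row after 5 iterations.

iteration 1: ......***..
iteration 2: .......***.
iteration 3: ........***
iteration 4: .........**
iteration 5: ..........*

..........*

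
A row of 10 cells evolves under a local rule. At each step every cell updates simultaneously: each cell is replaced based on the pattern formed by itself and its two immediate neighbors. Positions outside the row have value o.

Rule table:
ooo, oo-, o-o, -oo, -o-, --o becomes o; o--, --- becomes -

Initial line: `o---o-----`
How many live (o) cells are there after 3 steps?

o--oo----o
o-ooo---oo
ooooo--ooo
count of o: 8

8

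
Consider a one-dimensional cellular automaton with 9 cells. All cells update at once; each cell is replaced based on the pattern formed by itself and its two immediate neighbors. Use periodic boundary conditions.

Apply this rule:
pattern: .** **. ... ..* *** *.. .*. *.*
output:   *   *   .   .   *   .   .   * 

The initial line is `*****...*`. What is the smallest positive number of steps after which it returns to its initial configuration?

step 1: *****...*

1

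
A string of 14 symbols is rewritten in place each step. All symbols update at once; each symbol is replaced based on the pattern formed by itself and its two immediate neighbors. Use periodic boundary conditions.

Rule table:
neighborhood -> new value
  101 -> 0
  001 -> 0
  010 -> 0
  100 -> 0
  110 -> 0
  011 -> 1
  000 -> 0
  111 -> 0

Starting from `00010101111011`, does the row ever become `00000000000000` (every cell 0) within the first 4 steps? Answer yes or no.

00000001000010
00000000000000
all cells are 0 at step 2

yes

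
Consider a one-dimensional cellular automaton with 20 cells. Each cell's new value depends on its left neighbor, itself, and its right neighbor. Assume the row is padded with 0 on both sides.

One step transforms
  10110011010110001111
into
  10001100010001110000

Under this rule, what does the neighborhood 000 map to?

1

At position 14 the neighborhood is 000; the next row has 1 there.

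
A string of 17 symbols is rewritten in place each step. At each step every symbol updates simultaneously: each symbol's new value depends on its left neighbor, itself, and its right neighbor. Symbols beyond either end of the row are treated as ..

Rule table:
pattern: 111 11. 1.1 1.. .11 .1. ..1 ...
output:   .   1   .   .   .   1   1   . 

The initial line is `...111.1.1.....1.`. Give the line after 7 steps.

1.1..1.1.1.1.1.1.

..1..1.1.1....11.
.11.11.1.1...1.1.
1.1..1.1.1..11.1.
1.1.11.1.1.1.1.1.
1.1..1.1.1.1.1.1.
1.1.11.1.1.1.1.1.  (repeats step 4; period 2)
step 7: 1.1..1.1.1.1.1.1.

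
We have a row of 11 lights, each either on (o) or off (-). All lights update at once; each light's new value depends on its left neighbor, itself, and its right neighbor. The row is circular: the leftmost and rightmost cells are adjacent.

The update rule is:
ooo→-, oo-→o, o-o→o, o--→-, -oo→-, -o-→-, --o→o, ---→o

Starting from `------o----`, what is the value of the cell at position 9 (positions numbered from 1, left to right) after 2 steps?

oooooo--ooo
-----o-o---
position 9 holds -

-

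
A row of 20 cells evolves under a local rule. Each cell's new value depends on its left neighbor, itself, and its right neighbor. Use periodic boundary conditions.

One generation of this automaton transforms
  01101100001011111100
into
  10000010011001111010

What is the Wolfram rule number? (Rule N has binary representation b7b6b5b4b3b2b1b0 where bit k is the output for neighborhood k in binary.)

position 13: 111 → 1  (bit 7 = 1)
position 2: 110 → 0  (bit 6 = 0)
position 3: 101 → 0  (bit 5 = 0)
position 6: 100 → 1  (bit 4 = 1)
position 1: 011 → 0  (bit 3 = 0)
position 10: 010 → 1  (bit 2 = 1)
position 0: 001 → 1  (bit 1 = 1)
position 7: 000 → 0  (bit 0 = 0)
bits b7..b0 = 10010110 = 150

150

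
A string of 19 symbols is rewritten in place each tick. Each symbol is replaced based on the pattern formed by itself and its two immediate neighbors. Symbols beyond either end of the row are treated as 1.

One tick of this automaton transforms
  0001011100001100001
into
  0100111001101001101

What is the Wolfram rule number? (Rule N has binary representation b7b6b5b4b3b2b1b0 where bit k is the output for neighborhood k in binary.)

position 6: 111 → 1  (bit 7 = 1)
position 7: 110 → 0  (bit 6 = 0)
position 4: 101 → 1  (bit 5 = 1)
position 0: 100 → 0  (bit 4 = 0)
position 5: 011 → 1  (bit 3 = 1)
position 3: 010 → 0  (bit 2 = 0)
position 2: 001 → 0  (bit 1 = 0)
position 1: 000 → 1  (bit 0 = 1)
bits b7..b0 = 10101001 = 169

169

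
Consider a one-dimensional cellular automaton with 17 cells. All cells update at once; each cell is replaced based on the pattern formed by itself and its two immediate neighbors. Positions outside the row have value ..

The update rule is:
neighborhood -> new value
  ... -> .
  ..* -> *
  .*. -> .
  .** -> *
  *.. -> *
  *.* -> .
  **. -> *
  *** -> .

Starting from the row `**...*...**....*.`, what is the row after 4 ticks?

tick 1: ***.*.*.****..*.*
tick 2: *.*.....*..***...
tick 3: ...*...*.***.**..
tick 4: ..*.*.*..*.*.***.

..*.*.*..*.*.***.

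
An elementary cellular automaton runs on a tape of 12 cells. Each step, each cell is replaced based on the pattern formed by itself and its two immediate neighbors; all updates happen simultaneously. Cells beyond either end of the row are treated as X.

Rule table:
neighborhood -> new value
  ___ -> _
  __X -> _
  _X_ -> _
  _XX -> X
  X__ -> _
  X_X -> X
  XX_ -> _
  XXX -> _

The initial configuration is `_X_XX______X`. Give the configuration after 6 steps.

step 1: X_XX_______X
step 2: _XX________X
step 3: XX_________X
step 4: ___________X
step 5: ___________X  (fixed point — unchanged through step 6)

___________X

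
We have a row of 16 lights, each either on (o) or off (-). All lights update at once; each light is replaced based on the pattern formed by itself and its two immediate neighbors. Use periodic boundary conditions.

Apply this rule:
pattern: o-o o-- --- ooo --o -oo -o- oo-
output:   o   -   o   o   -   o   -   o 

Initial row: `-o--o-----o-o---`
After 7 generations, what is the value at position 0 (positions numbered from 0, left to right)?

o

------ooo--o--oo
-oooo-ooo-----oo
ooooooooo-ooo-oo
oooooooooooooooo
oooooooooooooooo  (fixed point — unchanged through generation 7)
position 0 holds o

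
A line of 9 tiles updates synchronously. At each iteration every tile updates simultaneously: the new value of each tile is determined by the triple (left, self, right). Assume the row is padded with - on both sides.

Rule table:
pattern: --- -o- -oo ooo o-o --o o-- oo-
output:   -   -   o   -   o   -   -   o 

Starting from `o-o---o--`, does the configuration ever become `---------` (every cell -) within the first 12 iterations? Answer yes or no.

yes

-o-------
---------
all cells are - at iteration 2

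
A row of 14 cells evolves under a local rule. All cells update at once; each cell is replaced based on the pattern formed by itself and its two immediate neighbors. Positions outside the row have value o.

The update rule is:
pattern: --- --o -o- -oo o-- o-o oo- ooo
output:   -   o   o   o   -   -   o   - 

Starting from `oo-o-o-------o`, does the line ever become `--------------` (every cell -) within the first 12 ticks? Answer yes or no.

tick 1: -o-o-o------oo
tick 2: -o-o-o-----oo-
tick 3: -o-o-o----ooo-
tick 4: -o-o-o---oo-o-
tick 5: -o-o-o--ooo-o-
tick 6: -o-o-o-oo-o-o-
tick 7: -o-o-o-oo-o-o-  (fixed point — unchanged through tick 12)
tick 12 is -o-o-o-oo-o-o-, still not uniform -

no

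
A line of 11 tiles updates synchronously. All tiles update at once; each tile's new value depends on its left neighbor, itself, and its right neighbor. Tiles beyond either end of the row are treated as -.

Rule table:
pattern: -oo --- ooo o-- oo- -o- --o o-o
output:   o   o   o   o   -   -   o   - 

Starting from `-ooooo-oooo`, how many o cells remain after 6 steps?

ooooo--ooo-
oooo-oooo-o
ooo--ooo---
oo-oooo-ooo
o--ooo--oo-
-oooo-ooo-o
count of o: 8

8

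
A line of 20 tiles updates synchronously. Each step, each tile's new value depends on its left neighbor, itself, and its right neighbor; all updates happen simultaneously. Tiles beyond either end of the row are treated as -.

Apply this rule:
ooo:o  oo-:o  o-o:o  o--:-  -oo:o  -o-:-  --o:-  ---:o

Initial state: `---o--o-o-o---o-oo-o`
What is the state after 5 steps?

oo-----o-o--o--oooo-
oo-ooo--o------oooo-
oooooo----oooo-oooo-
oooooo-oo-ooooooooo-
ooooooooooooooooooo-

ooooooooooooooooooo-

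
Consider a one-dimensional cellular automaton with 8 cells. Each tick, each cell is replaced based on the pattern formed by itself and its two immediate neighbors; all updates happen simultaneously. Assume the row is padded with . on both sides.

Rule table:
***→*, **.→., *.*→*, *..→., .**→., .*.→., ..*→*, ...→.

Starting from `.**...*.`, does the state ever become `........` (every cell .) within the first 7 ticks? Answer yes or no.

yes

*....*..
....*...
...*....
..*.....
.*......
*.......
........
all cells are . at tick 7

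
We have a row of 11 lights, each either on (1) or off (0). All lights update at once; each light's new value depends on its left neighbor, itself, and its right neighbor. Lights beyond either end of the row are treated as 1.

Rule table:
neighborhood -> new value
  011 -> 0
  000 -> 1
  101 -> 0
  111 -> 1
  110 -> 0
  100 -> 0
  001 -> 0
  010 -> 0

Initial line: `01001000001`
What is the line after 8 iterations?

01100111100

00000011100
01111001000
00110000010
00000111000
01110010010
00100000000
00001111110
01100111100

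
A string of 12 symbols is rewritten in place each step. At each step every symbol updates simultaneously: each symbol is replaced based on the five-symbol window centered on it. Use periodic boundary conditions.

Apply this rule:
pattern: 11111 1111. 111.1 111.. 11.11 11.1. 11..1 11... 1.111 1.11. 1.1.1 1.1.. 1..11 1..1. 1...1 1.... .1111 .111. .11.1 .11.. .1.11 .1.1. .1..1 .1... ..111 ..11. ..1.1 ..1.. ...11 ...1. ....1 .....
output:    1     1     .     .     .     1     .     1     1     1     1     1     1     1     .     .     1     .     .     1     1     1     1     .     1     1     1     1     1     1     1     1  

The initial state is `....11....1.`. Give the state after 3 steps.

.111111.111.
111111..1...
11111..11..1

11111..11..1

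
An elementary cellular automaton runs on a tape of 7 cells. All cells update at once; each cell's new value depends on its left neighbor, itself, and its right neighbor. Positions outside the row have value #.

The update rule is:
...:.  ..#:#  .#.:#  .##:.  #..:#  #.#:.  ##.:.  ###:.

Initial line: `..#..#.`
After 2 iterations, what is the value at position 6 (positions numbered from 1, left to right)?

.

######.
.......
position 6 holds .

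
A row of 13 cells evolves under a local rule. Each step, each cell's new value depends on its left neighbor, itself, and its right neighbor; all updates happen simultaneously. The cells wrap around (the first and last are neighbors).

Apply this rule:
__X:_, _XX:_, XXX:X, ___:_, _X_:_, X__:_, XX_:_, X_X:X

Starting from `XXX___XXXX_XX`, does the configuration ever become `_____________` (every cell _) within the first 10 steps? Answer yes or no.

yes

step 1: XX_____XX_X_X
step 2: X________X_X_
step 3: __________X_X
step 4: ___________X_
step 5: _____________
all cells are _ at step 5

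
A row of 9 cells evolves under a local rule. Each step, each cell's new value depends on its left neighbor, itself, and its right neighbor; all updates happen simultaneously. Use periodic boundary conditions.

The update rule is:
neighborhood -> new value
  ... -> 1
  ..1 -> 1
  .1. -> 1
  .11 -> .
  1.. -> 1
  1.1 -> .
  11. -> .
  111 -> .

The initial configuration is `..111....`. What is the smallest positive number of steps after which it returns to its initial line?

2

step 1: 11...1111
step 2: ..111....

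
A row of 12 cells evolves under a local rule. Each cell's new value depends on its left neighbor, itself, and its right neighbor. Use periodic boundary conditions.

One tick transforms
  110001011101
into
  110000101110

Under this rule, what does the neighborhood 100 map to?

0

At position 2 the neighborhood is 100; the next row has 0 there.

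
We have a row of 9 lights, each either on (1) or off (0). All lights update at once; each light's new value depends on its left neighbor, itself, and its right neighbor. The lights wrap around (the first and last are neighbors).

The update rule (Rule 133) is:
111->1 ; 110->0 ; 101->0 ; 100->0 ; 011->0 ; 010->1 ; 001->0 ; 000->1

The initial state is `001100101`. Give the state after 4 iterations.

000000101
011110101
001100101  (repeats iteration 0; period 3)
iteration 4: 000000101

000000101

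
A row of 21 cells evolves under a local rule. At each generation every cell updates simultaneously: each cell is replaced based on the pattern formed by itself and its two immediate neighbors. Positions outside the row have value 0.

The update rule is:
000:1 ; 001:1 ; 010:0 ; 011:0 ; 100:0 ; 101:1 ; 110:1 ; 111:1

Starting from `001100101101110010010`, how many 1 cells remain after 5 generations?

11

generation 1: 110101010110110100100
generation 2: 011010101011011001001
generation 3: 101101010101101010010
generation 4: 010110101010110100100
generation 5: 101011010101011001001
count of 1: 11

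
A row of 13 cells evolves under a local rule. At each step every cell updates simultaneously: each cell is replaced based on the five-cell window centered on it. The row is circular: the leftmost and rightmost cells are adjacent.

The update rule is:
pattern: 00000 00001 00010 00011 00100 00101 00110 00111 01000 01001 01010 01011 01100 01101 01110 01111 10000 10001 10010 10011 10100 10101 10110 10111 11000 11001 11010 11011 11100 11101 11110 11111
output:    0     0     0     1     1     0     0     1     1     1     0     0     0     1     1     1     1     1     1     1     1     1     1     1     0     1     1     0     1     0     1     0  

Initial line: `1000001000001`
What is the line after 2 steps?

0010001110010
1011111111111

1011111111111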